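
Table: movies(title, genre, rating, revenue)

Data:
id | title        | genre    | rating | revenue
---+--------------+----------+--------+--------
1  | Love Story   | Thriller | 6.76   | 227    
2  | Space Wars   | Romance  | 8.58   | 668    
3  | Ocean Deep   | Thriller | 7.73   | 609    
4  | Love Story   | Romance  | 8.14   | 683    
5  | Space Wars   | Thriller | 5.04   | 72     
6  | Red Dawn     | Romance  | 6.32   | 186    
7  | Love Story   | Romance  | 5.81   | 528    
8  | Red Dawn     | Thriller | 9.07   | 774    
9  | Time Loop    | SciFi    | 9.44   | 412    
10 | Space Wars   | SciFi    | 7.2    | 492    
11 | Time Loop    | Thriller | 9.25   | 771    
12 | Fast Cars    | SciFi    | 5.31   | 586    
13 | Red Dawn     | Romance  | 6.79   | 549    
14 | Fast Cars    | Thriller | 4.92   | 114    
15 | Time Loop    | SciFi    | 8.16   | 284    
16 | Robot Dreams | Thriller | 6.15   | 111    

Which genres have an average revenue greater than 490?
SELECT genre, AVG(revenue)
FROM movies
GROUP BY genre
HAVING AVG(revenue) > 490

Result:
  Romance: avg=522.80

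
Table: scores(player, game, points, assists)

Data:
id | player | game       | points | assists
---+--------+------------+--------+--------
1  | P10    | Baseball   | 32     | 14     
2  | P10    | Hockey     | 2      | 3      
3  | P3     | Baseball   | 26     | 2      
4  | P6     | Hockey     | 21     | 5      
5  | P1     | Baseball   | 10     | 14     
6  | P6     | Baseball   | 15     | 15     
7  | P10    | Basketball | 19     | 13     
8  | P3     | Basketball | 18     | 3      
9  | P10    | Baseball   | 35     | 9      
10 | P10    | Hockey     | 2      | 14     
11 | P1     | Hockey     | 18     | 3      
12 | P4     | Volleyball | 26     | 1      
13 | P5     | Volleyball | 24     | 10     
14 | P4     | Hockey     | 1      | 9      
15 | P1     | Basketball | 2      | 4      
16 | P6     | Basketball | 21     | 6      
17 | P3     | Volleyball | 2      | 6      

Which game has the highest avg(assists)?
SELECT game, AVG(assists) as val
FROM scores
GROUP BY game
ORDER BY val DESC
LIMIT 1

Result: Baseball with avg(assists) = 10.80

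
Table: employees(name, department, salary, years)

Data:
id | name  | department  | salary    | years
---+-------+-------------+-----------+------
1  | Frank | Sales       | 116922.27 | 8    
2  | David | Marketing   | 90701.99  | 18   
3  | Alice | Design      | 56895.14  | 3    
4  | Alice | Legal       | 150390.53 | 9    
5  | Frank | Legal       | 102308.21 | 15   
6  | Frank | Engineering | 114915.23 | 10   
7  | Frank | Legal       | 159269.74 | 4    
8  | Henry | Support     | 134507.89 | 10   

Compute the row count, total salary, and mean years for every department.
SELECT department,
       COUNT(*) as cnt,
       SUM(salary) as total_salary,
       AVG(years) as avg_years
FROM employees
GROUP BY department

Result:
  Design: 1 records, 56895.14 total salary, 3.00 avg years
  Engineering: 1 records, 114915.23 total salary, 10.00 avg years
  Legal: 3 records, 411968.48 total salary, 9.33 avg years
  Marketing: 1 records, 90701.99 total salary, 18.00 avg years
  Sales: 1 records, 116922.27 total salary, 8.00 avg years
  Support: 1 records, 134507.89 total salary, 10.00 avg years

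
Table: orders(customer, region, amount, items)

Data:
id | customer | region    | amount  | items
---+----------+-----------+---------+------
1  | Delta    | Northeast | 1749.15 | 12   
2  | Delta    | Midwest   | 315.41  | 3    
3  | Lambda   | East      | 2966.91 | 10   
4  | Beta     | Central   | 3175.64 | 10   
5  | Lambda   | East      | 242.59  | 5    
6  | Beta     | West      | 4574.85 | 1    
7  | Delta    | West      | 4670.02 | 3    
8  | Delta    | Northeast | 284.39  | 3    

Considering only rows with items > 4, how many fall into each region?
SELECT region, COUNT(*)
FROM orders
WHERE items > 4
GROUP BY region

Note: WHERE filters rows before grouping.

Result:
  Central: 1
  East: 2
  Northeast: 1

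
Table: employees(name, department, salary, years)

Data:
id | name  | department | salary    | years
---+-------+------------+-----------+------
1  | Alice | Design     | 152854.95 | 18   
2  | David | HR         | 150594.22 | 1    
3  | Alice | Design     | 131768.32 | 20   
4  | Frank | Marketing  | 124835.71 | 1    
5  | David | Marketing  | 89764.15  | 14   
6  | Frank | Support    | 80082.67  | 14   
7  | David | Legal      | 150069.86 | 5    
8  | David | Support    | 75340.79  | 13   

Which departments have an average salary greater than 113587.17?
SELECT department, AVG(salary)
FROM employees
GROUP BY department
HAVING AVG(salary) > 113587.17

Result:
  Design: avg=142311.64
  HR: avg=150594.22
  Legal: avg=150069.86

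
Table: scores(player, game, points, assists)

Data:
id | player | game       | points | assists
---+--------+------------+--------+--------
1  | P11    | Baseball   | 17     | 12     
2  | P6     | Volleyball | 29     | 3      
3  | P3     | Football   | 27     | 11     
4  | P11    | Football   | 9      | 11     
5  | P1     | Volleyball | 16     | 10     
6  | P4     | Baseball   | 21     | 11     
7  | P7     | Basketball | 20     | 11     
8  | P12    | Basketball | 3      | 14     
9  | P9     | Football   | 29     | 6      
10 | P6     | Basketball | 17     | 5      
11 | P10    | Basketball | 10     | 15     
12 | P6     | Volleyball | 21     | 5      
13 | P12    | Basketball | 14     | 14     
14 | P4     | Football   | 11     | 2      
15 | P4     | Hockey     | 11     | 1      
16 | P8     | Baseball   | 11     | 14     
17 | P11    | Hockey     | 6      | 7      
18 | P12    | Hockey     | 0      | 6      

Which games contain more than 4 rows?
SELECT game, COUNT(*) as cnt
FROM scores
GROUP BY game
HAVING COUNT(*) > 4

Result:
  Basketball: 5

Note: HAVING filters groups after aggregation, WHERE filters rows before.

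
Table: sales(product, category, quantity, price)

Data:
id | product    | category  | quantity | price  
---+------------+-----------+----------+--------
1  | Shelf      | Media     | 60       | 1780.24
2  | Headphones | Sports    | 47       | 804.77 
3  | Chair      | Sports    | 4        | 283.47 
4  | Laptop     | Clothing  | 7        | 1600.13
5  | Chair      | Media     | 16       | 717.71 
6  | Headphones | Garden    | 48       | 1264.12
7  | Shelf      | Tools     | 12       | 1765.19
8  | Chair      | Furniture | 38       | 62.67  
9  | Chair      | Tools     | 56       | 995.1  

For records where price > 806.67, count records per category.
SELECT category, COUNT(*)
FROM sales
WHERE price > 806.67
GROUP BY category

Note: WHERE filters rows before grouping.

Result:
  Clothing: 1
  Garden: 1
  Media: 1
  Tools: 2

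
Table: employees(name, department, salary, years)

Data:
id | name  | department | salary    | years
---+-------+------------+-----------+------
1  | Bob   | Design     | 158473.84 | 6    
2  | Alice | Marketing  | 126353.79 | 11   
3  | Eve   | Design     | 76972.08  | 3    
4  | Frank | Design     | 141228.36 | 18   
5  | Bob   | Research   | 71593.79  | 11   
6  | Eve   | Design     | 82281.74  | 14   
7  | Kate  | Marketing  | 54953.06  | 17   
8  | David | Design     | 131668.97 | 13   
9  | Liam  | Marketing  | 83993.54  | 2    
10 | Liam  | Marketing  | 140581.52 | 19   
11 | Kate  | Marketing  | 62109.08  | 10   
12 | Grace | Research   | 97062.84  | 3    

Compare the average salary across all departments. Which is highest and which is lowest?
SELECT department, AVG(salary)
FROM employees
GROUP BY department
ORDER BY AVG(salary)

All groups:
  Research: 84328.32
  Marketing: 93598.20
  Design: 118125.00

Highest: Design (118125.00)
Lowest: Research (84328.32)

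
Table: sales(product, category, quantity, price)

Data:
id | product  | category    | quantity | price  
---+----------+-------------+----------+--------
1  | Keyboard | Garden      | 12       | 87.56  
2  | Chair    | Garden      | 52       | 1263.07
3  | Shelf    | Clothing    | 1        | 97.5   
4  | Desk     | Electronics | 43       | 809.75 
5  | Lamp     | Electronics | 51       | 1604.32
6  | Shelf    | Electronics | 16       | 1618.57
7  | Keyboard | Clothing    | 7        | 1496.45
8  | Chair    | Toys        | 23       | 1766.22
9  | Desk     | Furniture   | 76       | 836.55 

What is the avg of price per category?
SELECT category, AVG(price) as result
FROM sales
GROUP BY category

Result:
  Clothing: 796.98
  Electronics: 1344.21
  Furniture: 836.55
  Garden: 675.32
  Toys: 1766.22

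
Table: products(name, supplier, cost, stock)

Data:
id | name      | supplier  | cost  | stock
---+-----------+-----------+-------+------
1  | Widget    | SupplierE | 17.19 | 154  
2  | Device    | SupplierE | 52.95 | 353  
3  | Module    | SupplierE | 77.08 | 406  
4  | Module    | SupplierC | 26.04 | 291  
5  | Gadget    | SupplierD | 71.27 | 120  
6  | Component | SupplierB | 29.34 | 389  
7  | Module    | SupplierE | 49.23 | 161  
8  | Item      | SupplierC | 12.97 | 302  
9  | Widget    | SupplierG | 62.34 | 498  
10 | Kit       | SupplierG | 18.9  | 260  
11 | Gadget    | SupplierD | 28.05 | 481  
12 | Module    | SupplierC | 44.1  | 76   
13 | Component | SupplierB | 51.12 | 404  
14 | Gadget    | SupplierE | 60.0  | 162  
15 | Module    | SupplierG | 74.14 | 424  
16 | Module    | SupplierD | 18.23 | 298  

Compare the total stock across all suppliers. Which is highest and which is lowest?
SELECT supplier, SUM(stock)
FROM products
GROUP BY supplier
ORDER BY SUM(stock)

All groups:
  SupplierC: 669
  SupplierB: 793
  SupplierD: 899
  SupplierG: 1182
  SupplierE: 1236

Highest: SupplierE (1236)
Lowest: SupplierC (669)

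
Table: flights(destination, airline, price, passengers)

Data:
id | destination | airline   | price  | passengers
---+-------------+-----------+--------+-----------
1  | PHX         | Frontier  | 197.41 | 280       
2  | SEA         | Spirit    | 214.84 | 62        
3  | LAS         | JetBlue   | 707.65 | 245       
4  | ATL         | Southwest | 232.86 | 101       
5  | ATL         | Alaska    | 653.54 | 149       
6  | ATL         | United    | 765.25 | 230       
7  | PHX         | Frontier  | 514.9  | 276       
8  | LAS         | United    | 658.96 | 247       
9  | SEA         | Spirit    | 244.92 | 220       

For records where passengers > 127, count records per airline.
SELECT airline, COUNT(*)
FROM flights
WHERE passengers > 127
GROUP BY airline

Note: WHERE filters rows before grouping.

Result:
  Alaska: 1
  Frontier: 2
  JetBlue: 1
  Spirit: 1
  United: 2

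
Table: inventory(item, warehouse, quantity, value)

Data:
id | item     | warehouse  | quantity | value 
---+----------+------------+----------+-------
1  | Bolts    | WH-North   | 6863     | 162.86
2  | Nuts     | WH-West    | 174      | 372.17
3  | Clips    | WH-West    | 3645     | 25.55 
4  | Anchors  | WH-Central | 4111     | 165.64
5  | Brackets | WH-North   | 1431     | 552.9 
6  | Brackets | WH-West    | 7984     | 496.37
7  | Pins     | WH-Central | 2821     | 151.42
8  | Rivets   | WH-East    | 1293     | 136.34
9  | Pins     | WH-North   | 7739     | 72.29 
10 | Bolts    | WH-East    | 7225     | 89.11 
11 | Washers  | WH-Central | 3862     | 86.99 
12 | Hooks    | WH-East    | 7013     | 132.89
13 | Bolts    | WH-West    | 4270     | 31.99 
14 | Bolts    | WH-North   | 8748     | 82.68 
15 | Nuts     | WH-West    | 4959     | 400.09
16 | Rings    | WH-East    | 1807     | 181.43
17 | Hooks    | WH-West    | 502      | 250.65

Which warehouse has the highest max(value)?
SELECT warehouse, MAX(value) as val
FROM inventory
GROUP BY warehouse
ORDER BY val DESC
LIMIT 1

Result: WH-North with max(value) = 552.90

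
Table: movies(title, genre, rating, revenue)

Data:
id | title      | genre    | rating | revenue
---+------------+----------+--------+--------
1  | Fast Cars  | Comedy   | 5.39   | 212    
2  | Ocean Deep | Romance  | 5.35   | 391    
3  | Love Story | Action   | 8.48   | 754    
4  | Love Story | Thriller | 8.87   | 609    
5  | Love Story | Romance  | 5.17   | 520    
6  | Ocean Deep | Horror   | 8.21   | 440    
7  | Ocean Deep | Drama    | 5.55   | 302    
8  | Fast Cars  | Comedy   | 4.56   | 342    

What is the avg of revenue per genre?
SELECT genre, AVG(revenue) as result
FROM movies
GROUP BY genre

Result:
  Action: 754.00
  Comedy: 277.00
  Drama: 302.00
  Horror: 440.00
  Romance: 455.50
  Thriller: 609.00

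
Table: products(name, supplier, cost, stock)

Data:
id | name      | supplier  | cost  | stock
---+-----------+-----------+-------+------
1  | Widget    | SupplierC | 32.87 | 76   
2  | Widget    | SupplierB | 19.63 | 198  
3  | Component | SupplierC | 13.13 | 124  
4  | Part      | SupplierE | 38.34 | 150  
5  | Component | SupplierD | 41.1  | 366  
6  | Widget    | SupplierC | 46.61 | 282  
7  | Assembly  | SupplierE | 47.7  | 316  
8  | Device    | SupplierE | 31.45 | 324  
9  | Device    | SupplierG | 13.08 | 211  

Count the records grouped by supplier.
SELECT supplier, COUNT(*) as count
FROM products
GROUP BY supplier

Result:
  SupplierB: 1
  SupplierC: 3
  SupplierD: 1
  SupplierE: 3
  SupplierG: 1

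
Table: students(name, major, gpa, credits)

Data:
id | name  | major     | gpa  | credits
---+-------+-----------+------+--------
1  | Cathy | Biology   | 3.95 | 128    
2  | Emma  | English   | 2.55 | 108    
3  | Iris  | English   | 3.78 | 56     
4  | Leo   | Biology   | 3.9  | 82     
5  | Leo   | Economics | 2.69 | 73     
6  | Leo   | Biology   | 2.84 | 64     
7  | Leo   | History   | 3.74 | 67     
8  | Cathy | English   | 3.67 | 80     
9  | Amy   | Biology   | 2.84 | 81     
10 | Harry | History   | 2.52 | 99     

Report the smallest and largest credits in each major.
SELECT major, MIN(credits), MAX(credits)
FROM students
GROUP BY major

Result:
  Biology: min=64, max=128
  Economics: min=73, max=73
  English: min=56, max=108
  History: min=67, max=99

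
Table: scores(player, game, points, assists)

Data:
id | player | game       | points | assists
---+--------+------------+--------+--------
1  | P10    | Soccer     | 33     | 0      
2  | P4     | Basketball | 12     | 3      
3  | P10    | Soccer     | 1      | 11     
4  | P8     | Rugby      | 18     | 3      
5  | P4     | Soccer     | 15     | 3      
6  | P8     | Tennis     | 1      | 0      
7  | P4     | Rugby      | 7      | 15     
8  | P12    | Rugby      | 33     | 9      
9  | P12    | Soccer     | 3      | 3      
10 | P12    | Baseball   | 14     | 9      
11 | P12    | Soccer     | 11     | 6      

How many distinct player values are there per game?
SELECT game, COUNT(DISTINCT player)
FROM scores
GROUP BY game

Result:
  Baseball: 1 distinct
  Basketball: 1 distinct
  Rugby: 3 distinct
  Soccer: 3 distinct
  Tennis: 1 distinct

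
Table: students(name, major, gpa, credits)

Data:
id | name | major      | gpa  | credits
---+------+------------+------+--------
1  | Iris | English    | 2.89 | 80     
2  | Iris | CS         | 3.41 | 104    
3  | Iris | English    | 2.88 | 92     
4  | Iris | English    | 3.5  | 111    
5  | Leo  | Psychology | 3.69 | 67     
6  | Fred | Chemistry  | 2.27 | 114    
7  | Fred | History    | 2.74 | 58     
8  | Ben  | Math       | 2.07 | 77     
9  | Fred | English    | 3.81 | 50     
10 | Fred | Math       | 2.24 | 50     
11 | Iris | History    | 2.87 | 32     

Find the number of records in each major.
SELECT major, COUNT(*) as count
FROM students
GROUP BY major

Result:
  CS: 1
  Chemistry: 1
  English: 4
  History: 2
  Math: 2
  Psychology: 1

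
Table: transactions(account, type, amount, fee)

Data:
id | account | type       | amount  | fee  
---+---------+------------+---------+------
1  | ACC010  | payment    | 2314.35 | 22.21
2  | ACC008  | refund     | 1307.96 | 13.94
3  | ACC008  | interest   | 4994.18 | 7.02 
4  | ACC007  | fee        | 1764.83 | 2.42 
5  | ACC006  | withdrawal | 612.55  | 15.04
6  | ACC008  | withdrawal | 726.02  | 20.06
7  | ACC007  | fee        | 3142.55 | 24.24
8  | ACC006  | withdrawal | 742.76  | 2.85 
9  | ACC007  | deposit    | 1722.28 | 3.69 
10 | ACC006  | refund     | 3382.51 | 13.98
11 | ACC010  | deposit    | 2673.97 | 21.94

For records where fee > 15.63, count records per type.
SELECT type, COUNT(*)
FROM transactions
WHERE fee > 15.63
GROUP BY type

Note: WHERE filters rows before grouping.

Result:
  deposit: 1
  fee: 1
  payment: 1
  withdrawal: 1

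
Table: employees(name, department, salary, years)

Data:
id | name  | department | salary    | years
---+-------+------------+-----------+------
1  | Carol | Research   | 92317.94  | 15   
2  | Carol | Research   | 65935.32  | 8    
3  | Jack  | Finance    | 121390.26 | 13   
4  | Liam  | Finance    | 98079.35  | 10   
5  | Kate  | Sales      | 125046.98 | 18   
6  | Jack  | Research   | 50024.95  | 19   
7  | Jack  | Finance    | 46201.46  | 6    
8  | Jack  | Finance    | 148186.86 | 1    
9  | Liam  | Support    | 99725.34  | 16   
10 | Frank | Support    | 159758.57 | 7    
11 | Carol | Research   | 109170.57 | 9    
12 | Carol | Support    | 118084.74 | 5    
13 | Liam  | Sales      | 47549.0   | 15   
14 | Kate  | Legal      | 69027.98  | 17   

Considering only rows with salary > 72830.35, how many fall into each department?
SELECT department, COUNT(*)
FROM employees
WHERE salary > 72830.35
GROUP BY department

Note: WHERE filters rows before grouping.

Result:
  Finance: 3
  Research: 2
  Sales: 1
  Support: 3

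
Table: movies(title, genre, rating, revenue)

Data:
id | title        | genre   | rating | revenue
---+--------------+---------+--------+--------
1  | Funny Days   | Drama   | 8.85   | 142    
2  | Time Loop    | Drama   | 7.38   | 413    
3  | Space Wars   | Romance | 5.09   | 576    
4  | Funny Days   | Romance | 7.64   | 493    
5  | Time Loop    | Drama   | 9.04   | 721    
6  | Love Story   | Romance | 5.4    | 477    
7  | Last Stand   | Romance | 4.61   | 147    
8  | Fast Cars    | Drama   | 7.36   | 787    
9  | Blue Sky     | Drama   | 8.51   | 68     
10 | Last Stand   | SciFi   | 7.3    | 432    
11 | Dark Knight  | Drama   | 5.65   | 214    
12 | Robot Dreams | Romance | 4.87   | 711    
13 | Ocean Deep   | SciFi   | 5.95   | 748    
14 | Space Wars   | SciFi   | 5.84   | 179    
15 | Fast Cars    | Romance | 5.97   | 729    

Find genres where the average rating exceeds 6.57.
SELECT genre, AVG(rating)
FROM movies
GROUP BY genre
HAVING AVG(rating) > 6.57

Result:
  Drama: avg=7.80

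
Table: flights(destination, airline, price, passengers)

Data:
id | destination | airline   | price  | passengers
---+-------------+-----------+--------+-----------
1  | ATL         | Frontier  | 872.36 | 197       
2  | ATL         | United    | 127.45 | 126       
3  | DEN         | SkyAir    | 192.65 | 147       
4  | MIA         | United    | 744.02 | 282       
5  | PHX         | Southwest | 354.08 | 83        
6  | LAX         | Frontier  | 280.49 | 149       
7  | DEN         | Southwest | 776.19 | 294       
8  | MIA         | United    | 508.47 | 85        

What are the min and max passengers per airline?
SELECT airline, MIN(passengers), MAX(passengers)
FROM flights
GROUP BY airline

Result:
  Frontier: min=149, max=197
  SkyAir: min=147, max=147
  Southwest: min=83, max=294
  United: min=85, max=282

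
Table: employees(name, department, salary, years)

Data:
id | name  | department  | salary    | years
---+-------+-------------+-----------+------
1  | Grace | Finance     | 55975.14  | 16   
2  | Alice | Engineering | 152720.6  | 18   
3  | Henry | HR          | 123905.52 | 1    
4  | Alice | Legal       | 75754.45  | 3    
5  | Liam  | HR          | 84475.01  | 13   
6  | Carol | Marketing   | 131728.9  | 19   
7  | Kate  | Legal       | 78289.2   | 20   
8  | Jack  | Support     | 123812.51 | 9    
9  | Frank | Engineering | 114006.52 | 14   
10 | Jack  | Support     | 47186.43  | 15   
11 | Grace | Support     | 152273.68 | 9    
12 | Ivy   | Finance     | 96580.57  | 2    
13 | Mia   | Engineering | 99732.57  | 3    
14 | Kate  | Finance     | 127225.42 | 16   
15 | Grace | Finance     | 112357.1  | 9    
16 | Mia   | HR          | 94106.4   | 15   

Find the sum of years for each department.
SELECT department, SUM(years) as result
FROM employees
GROUP BY department

Result:
  Engineering: 35
  Finance: 43
  HR: 29
  Legal: 23
  Marketing: 19
  Support: 33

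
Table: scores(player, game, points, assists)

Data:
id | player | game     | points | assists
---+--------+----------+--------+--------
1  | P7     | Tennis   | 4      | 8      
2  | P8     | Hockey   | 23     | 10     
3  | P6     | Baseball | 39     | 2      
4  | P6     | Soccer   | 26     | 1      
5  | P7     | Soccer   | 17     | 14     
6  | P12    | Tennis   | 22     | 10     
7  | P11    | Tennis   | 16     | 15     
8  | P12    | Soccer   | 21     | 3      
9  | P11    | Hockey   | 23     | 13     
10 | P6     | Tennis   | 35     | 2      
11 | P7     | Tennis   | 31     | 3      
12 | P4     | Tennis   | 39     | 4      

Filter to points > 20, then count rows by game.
SELECT game, COUNT(*)
FROM scores
WHERE points > 20
GROUP BY game

Note: WHERE filters rows before grouping.

Result:
  Baseball: 1
  Hockey: 2
  Soccer: 2
  Tennis: 4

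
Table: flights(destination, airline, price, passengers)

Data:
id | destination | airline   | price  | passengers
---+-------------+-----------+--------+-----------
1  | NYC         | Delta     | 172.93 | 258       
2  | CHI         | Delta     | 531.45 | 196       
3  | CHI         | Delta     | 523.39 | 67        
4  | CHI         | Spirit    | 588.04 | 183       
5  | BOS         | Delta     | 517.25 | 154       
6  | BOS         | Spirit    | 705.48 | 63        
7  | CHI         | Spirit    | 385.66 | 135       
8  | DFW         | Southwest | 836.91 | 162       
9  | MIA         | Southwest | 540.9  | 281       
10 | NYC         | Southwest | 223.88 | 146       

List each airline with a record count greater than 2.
SELECT airline, COUNT(*) as cnt
FROM flights
GROUP BY airline
HAVING COUNT(*) > 2

Result:
  Delta: 4
  Southwest: 3
  Spirit: 3

Note: HAVING filters groups after aggregation, WHERE filters rows before.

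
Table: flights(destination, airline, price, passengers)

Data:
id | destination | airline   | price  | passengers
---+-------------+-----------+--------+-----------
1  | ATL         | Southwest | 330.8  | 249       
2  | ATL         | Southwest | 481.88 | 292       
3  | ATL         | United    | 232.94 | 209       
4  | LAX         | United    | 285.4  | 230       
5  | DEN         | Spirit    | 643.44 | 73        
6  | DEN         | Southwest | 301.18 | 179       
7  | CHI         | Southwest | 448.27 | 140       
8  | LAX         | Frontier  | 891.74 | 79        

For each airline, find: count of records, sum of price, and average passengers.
SELECT airline,
       COUNT(*) as cnt,
       SUM(price) as total_price,
       AVG(passengers) as avg_passengers
FROM flights
GROUP BY airline

Result:
  Frontier: 1 records, 891.74 total price, 79.00 avg passengers
  Southwest: 4 records, 1562.13 total price, 215.00 avg passengers
  Spirit: 1 records, 643.44 total price, 73.00 avg passengers
  United: 2 records, 518.34 total price, 219.50 avg passengers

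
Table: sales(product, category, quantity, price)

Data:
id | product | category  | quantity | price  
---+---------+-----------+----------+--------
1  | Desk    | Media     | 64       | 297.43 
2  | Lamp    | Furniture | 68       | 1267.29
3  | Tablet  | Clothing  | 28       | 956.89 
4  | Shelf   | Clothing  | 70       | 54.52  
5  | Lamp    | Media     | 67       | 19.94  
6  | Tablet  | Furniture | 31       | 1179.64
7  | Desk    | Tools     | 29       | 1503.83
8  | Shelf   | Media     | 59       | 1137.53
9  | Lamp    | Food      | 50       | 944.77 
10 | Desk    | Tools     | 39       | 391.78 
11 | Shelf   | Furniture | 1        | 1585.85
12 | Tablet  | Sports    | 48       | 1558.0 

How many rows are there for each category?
SELECT category, COUNT(*) as count
FROM sales
GROUP BY category

Result:
  Clothing: 2
  Food: 1
  Furniture: 3
  Media: 3
  Sports: 1
  Tools: 2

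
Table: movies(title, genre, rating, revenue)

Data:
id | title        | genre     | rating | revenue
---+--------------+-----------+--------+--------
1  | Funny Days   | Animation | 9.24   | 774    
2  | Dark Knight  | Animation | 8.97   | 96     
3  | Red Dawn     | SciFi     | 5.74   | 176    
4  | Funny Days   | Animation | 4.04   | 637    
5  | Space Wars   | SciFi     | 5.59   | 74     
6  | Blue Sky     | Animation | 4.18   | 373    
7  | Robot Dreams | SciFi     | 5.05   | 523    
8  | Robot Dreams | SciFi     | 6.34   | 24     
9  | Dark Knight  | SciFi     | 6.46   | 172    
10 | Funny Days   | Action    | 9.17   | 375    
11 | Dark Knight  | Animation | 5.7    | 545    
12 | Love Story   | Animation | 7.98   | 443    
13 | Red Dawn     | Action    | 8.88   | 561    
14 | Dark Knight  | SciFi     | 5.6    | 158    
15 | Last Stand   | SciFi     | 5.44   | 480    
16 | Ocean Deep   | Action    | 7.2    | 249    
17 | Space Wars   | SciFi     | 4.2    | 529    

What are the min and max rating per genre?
SELECT genre, MIN(rating), MAX(rating)
FROM movies
GROUP BY genre

Result:
  Action: min=7.20, max=9.17
  Animation: min=4.04, max=9.24
  SciFi: min=4.20, max=6.46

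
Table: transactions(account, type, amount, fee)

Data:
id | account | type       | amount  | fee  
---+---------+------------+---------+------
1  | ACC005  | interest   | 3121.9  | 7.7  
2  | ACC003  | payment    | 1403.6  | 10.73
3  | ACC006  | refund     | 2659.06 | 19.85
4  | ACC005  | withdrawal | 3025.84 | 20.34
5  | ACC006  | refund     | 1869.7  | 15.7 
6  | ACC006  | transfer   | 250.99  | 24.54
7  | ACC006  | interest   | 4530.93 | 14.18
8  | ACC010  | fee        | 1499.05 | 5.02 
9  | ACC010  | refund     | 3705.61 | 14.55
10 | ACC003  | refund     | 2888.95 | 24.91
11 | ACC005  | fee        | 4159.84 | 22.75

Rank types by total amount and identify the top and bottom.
SELECT type, SUM(amount)
FROM transactions
GROUP BY type
ORDER BY SUM(amount)

All groups:
  transfer: 250.99
  payment: 1403.60
  withdrawal: 3025.84
  fee: 5658.89
  interest: 7652.83
  refund: 11123.32

Highest: refund (11123.32)
Lowest: transfer (250.99)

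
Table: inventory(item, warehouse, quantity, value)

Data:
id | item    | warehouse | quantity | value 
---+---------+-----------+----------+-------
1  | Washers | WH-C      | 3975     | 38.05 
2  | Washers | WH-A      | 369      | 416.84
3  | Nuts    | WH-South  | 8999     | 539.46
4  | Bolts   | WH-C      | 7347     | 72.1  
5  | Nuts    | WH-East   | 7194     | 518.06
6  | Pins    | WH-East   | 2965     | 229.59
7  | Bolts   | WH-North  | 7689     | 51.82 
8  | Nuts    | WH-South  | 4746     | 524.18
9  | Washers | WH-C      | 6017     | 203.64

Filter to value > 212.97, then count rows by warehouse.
SELECT warehouse, COUNT(*)
FROM inventory
WHERE value > 212.97
GROUP BY warehouse

Note: WHERE filters rows before grouping.

Result:
  WH-A: 1
  WH-East: 2
  WH-South: 2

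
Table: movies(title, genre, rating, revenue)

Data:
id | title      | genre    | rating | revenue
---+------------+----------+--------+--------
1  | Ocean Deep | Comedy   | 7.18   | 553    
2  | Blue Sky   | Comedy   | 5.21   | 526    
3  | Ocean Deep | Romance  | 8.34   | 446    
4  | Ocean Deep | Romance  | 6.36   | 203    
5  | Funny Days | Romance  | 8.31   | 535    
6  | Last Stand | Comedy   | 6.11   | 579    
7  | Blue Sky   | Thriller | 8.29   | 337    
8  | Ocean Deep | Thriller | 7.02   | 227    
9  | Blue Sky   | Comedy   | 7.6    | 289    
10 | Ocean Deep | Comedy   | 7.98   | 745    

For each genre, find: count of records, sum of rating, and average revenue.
SELECT genre,
       COUNT(*) as cnt,
       SUM(rating) as total_rating,
       AVG(revenue) as avg_revenue
FROM movies
GROUP BY genre

Result:
  Comedy: 5 records, 34.08 total rating, 538.40 avg revenue
  Romance: 3 records, 23.01 total rating, 394.67 avg revenue
  Thriller: 2 records, 15.31 total rating, 282.00 avg revenue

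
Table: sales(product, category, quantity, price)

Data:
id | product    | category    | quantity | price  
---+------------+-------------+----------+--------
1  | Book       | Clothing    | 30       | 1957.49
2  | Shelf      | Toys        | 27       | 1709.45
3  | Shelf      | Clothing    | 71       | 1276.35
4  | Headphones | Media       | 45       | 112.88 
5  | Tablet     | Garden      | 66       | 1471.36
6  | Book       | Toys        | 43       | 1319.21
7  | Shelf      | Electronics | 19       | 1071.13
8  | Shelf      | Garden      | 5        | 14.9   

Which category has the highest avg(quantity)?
SELECT category, AVG(quantity) as val
FROM sales
GROUP BY category
ORDER BY val DESC
LIMIT 1

Result: Clothing with avg(quantity) = 50.50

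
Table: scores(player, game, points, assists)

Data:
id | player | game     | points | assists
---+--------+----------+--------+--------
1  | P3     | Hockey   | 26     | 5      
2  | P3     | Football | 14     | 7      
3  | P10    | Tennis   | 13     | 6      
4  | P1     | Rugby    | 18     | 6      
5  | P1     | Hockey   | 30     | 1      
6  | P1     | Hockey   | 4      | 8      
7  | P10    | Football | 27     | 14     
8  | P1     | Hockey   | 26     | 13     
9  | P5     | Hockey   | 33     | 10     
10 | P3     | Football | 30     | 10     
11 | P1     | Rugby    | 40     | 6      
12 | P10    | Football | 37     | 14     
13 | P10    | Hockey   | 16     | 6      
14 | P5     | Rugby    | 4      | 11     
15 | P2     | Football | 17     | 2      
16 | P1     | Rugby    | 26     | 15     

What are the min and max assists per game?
SELECT game, MIN(assists), MAX(assists)
FROM scores
GROUP BY game

Result:
  Football: min=2, max=14
  Hockey: min=1, max=13
  Rugby: min=6, max=15
  Tennis: min=6, max=6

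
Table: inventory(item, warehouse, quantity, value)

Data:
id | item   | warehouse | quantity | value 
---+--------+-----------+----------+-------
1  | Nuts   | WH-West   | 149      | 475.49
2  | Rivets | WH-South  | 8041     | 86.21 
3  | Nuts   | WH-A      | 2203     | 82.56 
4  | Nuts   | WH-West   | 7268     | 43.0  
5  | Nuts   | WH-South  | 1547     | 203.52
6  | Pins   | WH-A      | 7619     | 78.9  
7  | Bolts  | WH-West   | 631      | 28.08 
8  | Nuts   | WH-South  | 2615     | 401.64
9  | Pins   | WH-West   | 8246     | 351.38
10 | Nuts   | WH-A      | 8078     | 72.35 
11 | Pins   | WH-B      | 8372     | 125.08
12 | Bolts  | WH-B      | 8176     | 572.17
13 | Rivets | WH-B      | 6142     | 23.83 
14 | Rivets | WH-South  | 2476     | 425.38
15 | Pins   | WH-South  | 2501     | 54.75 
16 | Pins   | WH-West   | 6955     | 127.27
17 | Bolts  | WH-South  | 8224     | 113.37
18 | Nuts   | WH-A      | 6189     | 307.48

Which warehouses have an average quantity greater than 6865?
SELECT warehouse, AVG(quantity)
FROM inventory
GROUP BY warehouse
HAVING AVG(quantity) > 6865

Result:
  WH-B: avg=7563.33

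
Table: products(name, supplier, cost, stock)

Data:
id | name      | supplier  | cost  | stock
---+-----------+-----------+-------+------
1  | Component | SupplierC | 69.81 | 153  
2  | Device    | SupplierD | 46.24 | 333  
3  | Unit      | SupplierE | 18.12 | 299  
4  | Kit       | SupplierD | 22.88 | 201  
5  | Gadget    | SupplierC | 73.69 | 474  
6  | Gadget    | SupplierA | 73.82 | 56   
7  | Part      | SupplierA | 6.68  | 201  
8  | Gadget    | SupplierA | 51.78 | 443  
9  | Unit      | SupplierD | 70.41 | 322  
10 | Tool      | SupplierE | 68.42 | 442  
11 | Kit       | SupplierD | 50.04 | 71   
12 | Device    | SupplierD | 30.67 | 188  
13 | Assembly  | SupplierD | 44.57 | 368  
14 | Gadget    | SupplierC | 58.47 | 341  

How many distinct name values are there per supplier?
SELECT supplier, COUNT(DISTINCT name)
FROM products
GROUP BY supplier

Result:
  SupplierA: 2 distinct
  SupplierC: 2 distinct
  SupplierD: 4 distinct
  SupplierE: 2 distinct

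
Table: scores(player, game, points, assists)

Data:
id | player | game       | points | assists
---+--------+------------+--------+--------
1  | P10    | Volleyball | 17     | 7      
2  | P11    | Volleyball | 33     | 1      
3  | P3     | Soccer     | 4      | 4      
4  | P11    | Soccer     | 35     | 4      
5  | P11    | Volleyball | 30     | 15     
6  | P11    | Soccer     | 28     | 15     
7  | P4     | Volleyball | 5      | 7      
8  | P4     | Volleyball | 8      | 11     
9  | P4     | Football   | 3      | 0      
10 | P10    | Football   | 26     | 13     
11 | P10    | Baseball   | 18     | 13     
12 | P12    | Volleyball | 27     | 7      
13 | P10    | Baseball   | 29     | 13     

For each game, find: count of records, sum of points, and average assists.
SELECT game,
       COUNT(*) as cnt,
       SUM(points) as total_points,
       AVG(assists) as avg_assists
FROM scores
GROUP BY game

Result:
  Baseball: 2 records, 47 total points, 13.00 avg assists
  Football: 2 records, 29 total points, 6.50 avg assists
  Soccer: 3 records, 67 total points, 7.67 avg assists
  Volleyball: 6 records, 120 total points, 8.00 avg assists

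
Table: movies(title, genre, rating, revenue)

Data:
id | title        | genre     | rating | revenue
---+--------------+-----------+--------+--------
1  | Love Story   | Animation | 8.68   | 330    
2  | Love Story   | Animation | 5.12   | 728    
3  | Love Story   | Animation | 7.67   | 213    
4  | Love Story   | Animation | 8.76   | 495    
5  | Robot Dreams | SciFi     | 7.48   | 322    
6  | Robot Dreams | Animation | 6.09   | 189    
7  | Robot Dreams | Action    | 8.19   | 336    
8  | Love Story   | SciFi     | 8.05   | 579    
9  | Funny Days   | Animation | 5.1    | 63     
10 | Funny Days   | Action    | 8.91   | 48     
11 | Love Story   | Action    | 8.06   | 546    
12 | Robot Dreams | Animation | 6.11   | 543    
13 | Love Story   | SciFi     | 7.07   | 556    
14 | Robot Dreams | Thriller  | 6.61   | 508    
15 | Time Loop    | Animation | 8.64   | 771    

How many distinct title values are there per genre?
SELECT genre, COUNT(DISTINCT title)
FROM movies
GROUP BY genre

Result:
  Action: 3 distinct
  Animation: 4 distinct
  SciFi: 2 distinct
  Thriller: 1 distinct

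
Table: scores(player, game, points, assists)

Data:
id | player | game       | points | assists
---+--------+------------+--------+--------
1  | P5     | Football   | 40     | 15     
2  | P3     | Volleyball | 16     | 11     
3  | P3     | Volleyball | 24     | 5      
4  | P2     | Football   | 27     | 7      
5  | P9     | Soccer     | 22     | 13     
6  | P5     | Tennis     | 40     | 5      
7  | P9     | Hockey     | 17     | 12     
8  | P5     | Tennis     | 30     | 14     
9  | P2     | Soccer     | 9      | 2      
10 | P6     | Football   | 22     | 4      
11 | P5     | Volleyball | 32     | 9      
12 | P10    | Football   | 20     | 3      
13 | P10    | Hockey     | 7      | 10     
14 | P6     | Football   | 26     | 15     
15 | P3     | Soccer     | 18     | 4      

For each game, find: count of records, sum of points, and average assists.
SELECT game,
       COUNT(*) as cnt,
       SUM(points) as total_points,
       AVG(assists) as avg_assists
FROM scores
GROUP BY game

Result:
  Football: 5 records, 135 total points, 8.80 avg assists
  Hockey: 2 records, 24 total points, 11.00 avg assists
  Soccer: 3 records, 49 total points, 6.33 avg assists
  Tennis: 2 records, 70 total points, 9.50 avg assists
  Volleyball: 3 records, 72 total points, 8.33 avg assists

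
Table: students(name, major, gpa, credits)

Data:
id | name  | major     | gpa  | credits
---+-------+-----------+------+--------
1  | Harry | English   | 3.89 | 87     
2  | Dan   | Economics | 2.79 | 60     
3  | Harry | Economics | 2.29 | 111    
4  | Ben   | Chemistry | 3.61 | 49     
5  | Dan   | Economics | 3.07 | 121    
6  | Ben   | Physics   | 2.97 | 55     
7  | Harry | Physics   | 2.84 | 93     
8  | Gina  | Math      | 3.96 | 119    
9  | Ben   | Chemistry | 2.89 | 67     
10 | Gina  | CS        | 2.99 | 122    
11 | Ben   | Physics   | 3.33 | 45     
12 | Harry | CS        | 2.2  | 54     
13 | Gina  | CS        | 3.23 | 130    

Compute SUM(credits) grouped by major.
SELECT major, SUM(credits) as result
FROM students
GROUP BY major

Result:
  CS: 306
  Chemistry: 116
  Economics: 292
  English: 87
  Math: 119
  Physics: 193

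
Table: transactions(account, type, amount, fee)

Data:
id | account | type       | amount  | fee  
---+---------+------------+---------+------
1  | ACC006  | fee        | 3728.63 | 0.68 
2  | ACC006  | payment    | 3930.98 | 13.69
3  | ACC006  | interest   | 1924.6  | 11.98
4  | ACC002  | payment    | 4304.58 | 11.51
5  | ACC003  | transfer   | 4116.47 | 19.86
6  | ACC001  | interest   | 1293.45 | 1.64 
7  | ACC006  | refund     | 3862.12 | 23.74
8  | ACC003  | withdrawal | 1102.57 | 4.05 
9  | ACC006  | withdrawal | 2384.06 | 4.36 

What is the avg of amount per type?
SELECT type, AVG(amount) as result
FROM transactions
GROUP BY type

Result:
  fee: 3728.63
  interest: 1609.03
  payment: 4117.78
  refund: 3862.12
  transfer: 4116.47
  withdrawal: 1743.32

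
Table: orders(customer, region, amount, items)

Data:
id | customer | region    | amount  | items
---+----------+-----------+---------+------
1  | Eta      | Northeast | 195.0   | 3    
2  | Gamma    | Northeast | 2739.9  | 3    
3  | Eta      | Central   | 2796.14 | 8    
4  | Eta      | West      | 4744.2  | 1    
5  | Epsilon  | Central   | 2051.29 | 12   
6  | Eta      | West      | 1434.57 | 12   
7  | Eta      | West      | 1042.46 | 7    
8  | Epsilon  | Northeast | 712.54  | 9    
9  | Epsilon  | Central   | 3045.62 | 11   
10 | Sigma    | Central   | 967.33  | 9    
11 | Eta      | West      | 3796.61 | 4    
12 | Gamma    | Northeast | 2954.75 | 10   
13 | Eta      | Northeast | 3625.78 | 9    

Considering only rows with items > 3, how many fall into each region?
SELECT region, COUNT(*)
FROM orders
WHERE items > 3
GROUP BY region

Note: WHERE filters rows before grouping.

Result:
  Central: 4
  Northeast: 3
  West: 3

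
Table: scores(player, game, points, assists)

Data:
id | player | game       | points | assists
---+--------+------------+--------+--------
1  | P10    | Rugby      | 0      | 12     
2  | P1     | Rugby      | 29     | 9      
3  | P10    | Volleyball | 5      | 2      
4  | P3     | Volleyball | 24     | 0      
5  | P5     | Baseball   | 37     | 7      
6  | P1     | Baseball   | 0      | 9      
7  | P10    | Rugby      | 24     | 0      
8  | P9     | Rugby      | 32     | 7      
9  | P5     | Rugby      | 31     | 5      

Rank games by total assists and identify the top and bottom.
SELECT game, SUM(assists)
FROM scores
GROUP BY game
ORDER BY SUM(assists)

All groups:
  Volleyball: 2
  Baseball: 16
  Rugby: 33

Highest: Rugby (33)
Lowest: Volleyball (2)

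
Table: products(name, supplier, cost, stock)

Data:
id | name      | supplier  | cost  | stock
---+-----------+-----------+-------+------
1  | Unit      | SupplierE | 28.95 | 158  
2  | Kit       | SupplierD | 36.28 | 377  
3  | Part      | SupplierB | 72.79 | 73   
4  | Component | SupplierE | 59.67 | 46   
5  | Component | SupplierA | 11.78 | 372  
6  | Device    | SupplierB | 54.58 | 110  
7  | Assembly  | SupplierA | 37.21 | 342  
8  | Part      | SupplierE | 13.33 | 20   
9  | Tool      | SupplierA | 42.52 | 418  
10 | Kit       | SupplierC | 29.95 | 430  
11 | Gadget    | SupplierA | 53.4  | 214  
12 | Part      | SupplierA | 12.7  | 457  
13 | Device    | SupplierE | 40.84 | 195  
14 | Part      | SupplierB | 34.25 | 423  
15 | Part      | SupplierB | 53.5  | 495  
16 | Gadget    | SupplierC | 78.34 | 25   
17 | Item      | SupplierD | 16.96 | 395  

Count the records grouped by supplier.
SELECT supplier, COUNT(*) as count
FROM products
GROUP BY supplier

Result:
  SupplierA: 5
  SupplierB: 4
  SupplierC: 2
  SupplierD: 2
  SupplierE: 4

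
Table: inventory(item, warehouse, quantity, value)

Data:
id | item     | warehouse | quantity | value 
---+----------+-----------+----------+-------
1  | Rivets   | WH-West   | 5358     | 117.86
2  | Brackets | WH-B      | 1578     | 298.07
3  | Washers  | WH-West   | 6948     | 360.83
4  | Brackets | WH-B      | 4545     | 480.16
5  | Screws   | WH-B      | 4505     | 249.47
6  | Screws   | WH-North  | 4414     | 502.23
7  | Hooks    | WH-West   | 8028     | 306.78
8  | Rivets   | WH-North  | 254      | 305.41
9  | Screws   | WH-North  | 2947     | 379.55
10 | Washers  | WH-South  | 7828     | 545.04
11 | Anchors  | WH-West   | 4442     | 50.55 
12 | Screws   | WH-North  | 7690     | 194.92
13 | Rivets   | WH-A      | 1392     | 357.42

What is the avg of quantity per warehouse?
SELECT warehouse, AVG(quantity) as result
FROM inventory
GROUP BY warehouse

Result:
  WH-A: 1392.00
  WH-B: 3542.67
  WH-North: 3826.25
  WH-South: 7828.00
  WH-West: 6194.00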